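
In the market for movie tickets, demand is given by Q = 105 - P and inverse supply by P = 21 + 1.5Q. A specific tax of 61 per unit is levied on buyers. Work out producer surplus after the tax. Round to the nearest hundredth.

Rewriting demand in inverse form: P = 105 - Q.
Without the tax, 105 - Q = 21 + 1.5Q so Q* = 33.6 and P* = 71.4.
With the tax, buyers' net willingness to pay falls by 61: (105 - 61) - Q = 21 + 1.5Q, so Q_t = 9.2. Buyers pay P_b = 95.8; sellers receive P_s = P_b - 61 = 34.8.
Producer surplus is the triangle above supply below P_s: (1/2)(9.2)(34.8 - 21) = 63.48.

63.48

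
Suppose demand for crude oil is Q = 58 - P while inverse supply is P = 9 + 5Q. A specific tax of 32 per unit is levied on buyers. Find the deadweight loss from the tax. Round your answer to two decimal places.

Rewriting demand in inverse form: P = 58 - Q.
Pre-tax equilibrium: 58 - Q = 9 + 5Q gives Q* = 8.1667, P* = 49.8333.
With the tax, buyers' net willingness to pay falls by 32: (58 - 32) - Q = 9 + 5Q, so Q_t = 2.8333. Buyers pay P_b = 55.1667; sellers receive P_s = P_b - 32 = 23.1667.
Deadweight loss is the triangle between the curves from Q_t to Q*: (1/2)(8.1667 - 2.8333)(32) = 85.3333.

85.33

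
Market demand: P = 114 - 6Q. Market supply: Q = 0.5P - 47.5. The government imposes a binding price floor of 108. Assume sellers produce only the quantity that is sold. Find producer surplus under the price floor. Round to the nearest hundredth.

12.00

Rewriting supply in inverse form: P = 95 + 2Q.
Without the control, 114 - 6Q = 95 + 2Q so Q* = 2.375 and P* = 99.75.
At P = 108, buyers demand (114 - 108)/6 = 1 while sellers would supply more, so the quantity traded is 1 at price 108.
The supply price at Q = 1 is 97. PS is the trapezoid between 108 and supply over [0, 1]: (1/2)[(108 - 95) + (108 - 97)](1) = 12.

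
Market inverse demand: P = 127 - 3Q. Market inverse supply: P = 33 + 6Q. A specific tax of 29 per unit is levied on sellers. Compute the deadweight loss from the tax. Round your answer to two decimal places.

Without the tax, 127 - 3Q = 33 + 6Q so Q* = 10.4444 and P* = 95.6667.
A tax on sellers shifts supply up by 29: 127 - 3Q = 33 + 6Q + 29, so Q_t = 7.2222. Buyers pay P_b = 105.3333; sellers receive P_s = P_b - 29 = 76.3333.
Deadweight loss is the triangle between the curves from Q_t to Q*: (1/2)(10.4444 - 7.2222)(29) = 46.7222.

46.72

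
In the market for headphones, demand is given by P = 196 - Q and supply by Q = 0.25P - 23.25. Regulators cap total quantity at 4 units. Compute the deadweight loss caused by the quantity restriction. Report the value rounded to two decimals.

688.90

Rewriting supply in inverse form: P = 93 + 4Q.
Unrestricted equilibrium: Q* = (196 - 93)/(1 + 4) = 20.6.
At Q = 4 the demand price is 196 - (4) = 192 and the supply price is 93 + 4(4) = 109.
DWL = (1/2)(gap between curves at 4) x (Q* - 4) = (1/2)(83)(16.6) = 688.9.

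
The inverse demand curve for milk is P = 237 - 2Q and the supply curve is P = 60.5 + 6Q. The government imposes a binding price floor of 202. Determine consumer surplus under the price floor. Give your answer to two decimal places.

Without the control, 237 - 2Q = 60.5 + 6Q so Q* = 22.0625 and P* = 192.875.
At P = 202, buyers demand (237 - 202)/2 = 17.5 while sellers would supply more, so the quantity traded is 17.5 at price 202.
CS is the triangle under demand above 202: (1/2)(17.5)(237 - 202) = 306.25.

306.25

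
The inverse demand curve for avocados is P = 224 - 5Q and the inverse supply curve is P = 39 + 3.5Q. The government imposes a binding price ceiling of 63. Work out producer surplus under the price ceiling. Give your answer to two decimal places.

Free-market equilibrium: 224 - 5Q = 39 + 3.5Q gives Q* = 21.7647, P* = 115.1765.
At P = 63, sellers supply (63 - 39)/3.5 = 6.8571 while buyers want more, so the quantity traded is 6.8571 at price 63.
PS is the triangle above supply below 63: (1/2)(6.8571)(63 - 39) = 82.2857.

82.29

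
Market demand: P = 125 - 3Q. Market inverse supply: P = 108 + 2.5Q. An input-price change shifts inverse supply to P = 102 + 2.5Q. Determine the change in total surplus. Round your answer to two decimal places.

21.82

Initial equilibrium: Q_0 = 3.0909, P_0 = 115.7273; CS_0 = (1/2)(3.0909)(9.2727) = 14.3306, PS_0 = (1/2)(3.0909)(7.7273) = 11.9421.
New equilibrium: 125 - 3Q = 102 + 2.5Q gives Q_1 = 4.1818, P_1 = 112.4545; CS_1 = 26.2314, PS_1 = 21.8595.
Change in total surplus = (26.2314 + 21.8595) - (14.3306 + 11.9421) = 21.8182.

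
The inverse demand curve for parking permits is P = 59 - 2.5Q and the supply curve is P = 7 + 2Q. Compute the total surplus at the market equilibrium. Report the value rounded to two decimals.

Set 59 - 2.5Q = 7 + 2Q, which gives 52 = 4.5Q, so Q* = 11.5556 and P* = 59 - 2.5(11.5556) = 30.1111.
Total surplus is the full triangle between the curves from 0 to Q*: (1/2)(11.5556)(59 - 7) = 300.4444.

300.44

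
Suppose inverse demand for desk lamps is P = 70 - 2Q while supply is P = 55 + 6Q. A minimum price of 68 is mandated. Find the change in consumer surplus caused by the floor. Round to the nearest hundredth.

Without the control, 70 - 2Q = 55 + 6Q so Q* = 1.875 and P* = 66.25.
At the floor price 68, quantity demanded is (70 - 68)/2 = 1; demand is the short side, so Q = 1 trades at P = 68.
CS goes from (1/2)(1.875)(3.75) = 3.5156 to 1 (computed as (70 - 68)(1) - (1/2)(2)(1)^2), a change of -2.5156.

-2.52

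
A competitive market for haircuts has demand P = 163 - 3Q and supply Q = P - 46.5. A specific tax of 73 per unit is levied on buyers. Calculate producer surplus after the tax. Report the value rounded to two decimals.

Rewriting supply in inverse form: P = 46.5 + Q.
Pre-tax equilibrium: 163 - 3Q = 46.5 + Q gives Q* = 29.125, P* = 75.625.
A tax on buyers shifts demand down by 73: (163 - 73) - 3Q = 46.5 + Q, so Q_t = 10.875. Buyers pay P_b = 130.375; sellers receive P_s = P_b - 73 = 57.375.
PS = (1/2)(Q_t)(P_s - 46.5) = (1/2)(10.875)(10.875) = 59.1328.

59.13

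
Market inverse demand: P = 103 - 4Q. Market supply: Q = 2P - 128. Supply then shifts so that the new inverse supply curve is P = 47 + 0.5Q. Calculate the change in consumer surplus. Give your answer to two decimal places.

Rewriting supply in inverse form: P = 64 + 0.5Q.
Initial equilibrium: Q_0 = 8.6667, P_0 = 68.3333; CS_0 = (1/2)(8.6667)(34.6667) = 150.2222, PS_0 = (1/2)(8.6667)(4.3333) = 18.7778.
New equilibrium: 103 - 4Q = 47 + 0.5Q gives Q_1 = 12.4444, P_1 = 53.2222; CS_1 = 309.7284, PS_1 = 38.716.
Change in consumer surplus = 309.7284 - 150.2222 = 159.5062.

159.51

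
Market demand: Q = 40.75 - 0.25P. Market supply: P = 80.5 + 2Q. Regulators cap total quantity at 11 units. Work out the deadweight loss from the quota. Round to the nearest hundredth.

22.69

Rewriting demand in inverse form: P = 163 - 4Q.
Without the quota, 163 - 4Q = 80.5 + 2Q gives Q* = 13.75.
At Q = 11 the demand price is 163 - 4(11) = 119 and the supply price is 80.5 + 2(11) = 102.5.
DWL = (1/2)(gap between curves at 11) x (Q* - 11) = (1/2)(16.5)(2.75) = 22.6875.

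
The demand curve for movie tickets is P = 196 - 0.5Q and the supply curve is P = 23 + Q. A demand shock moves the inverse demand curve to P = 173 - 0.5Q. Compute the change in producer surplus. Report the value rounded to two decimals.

Initial equilibrium: Q_0 = 115.3333, P_0 = 138.3333; CS_0 = (1/2)(115.3333)(57.6667) = 3325.4444, PS_0 = (1/2)(115.3333)(115.3333) = 6650.8889.
New equilibrium: 173 - 0.5Q = 23 + Q gives Q_1 = 100, P_1 = 123; CS_1 = 2500, PS_1 = 5000.
Change in producer surplus = 5000 - 6650.8889 = -1650.8889.

-1650.89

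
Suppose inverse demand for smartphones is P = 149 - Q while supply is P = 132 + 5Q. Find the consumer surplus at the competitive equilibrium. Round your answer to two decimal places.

Setting demand equal to supply, 17 = 6Q, so Q* = 2.8333 and P* = 146.1667.
Consumer surplus is the triangle under demand above P*: (1/2)(2.8333)(149 - 146.1667) = (1/2)(2.8333)(2.8333) = 4.0139.

4.01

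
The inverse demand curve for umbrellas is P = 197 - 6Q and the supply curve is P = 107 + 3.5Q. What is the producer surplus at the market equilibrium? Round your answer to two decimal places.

Equilibrium: 197 - 6Q = 107 + 3.5Q, so Q* = 9.4737 and P* = 140.1579.
The supply curve's price intercept is 107, so PS = (1/2)(Q*)(P* - 107) = (1/2)(9.4737)(33.1579) = 157.0637.

157.06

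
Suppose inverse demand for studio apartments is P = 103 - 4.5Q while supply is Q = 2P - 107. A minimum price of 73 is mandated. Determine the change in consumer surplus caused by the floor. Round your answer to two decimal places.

Rewriting supply in inverse form: P = 53.5 + 0.5Q.
Without the control, 103 - 4.5Q = 53.5 + 0.5Q so Q* = 9.9 and P* = 58.45.
At the floor price 73, quantity demanded is (103 - 73)/4.5 = 6.6667; demand is the short side, so Q = 6.6667 trades at P = 73.
CS goes from (1/2)(9.9)(44.55) = 220.5225 to 100 (computed as (103 - 73)(6.6667) - (1/2)(4.5)(6.6667)^2), a change of -120.5225.

-120.52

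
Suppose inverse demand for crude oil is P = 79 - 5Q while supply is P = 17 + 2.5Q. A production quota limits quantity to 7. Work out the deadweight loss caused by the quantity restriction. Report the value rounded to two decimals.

Unrestricted equilibrium: Q* = (79 - 17)/(5 + 2.5) = 8.2667.
At Q = 7 the demand price is 79 - 5(7) = 44 and the supply price is 17 + 2.5(7) = 34.5.
Deadweight loss is the triangle between the curves from 7 to 8.2667: (1/2)(44 - 34.5)(8.2667 - 7) = 6.0167.

6.02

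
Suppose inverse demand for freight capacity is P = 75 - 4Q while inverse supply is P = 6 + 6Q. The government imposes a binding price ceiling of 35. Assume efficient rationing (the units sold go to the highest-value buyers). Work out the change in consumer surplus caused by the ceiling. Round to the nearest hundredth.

51.39

Without the control, 75 - 4Q = 6 + 6Q so Q* = 6.9 and P* = 47.4.
At the ceiling price 35, quantity supplied is (35 - 6)/6 = 4.8333; supply is the short side, so Q = 4.8333 trades at P = 35.
CS goes from (1/2)(6.9)(27.6) = 95.22 to 146.6111 (computed as (75 - 35)(4.8333) - (1/2)(4)(4.8333)^2), a change of 51.3911.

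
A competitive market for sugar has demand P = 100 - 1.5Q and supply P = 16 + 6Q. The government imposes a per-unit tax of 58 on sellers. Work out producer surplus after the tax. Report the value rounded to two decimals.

36.05

Without the tax, 100 - 1.5Q = 16 + 6Q so Q* = 11.2 and P* = 83.2.
With the tax, sellers need 58 more per unit: 100 - 1.5Q = 16 + 6Q + 58, so Q_t = 3.4667. Buyers pay P_b = 94.8; sellers receive P_s = P_b - 58 = 36.8.
Producer surplus is the triangle above supply below P_s: (1/2)(3.4667)(36.8 - 16) = 36.0533.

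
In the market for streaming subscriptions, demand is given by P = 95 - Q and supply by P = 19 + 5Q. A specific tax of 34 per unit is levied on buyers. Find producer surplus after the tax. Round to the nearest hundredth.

122.50

Without the tax, 95 - Q = 19 + 5Q so Q* = 12.6667 and P* = 82.3333.
With the tax, buyers' net willingness to pay falls by 34: (95 - 34) - Q = 19 + 5Q, so Q_t = 7. Buyers pay P_b = 88; sellers receive P_s = P_b - 34 = 54.
Producer surplus is the triangle above supply below P_s: (1/2)(7)(54 - 19) = 122.5.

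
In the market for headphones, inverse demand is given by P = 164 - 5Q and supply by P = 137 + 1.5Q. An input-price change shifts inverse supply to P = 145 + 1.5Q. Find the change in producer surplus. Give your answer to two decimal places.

Initial equilibrium: Q_0 = 4.1538, P_0 = 143.2308; CS_0 = (1/2)(4.1538)(20.7692) = 43.1361, PS_0 = (1/2)(4.1538)(6.2308) = 12.9408.
New equilibrium: 164 - 5Q = 145 + 1.5Q gives Q_1 = 2.9231, P_1 = 149.3846; CS_1 = 21.3609, PS_1 = 6.4083.
Change in producer surplus = 6.4083 - 12.9408 = -6.5325.

-6.53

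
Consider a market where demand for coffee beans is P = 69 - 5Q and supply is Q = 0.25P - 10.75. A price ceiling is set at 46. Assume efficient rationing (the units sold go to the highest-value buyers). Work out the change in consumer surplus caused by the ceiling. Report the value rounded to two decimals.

-5.02

Rewriting supply in inverse form: P = 43 + 4Q.
Without the control, 69 - 5Q = 43 + 4Q so Q* = 2.8889 and P* = 54.5556.
At P = 46, sellers supply (46 - 43)/4 = 0.75 while buyers want more, so the quantity traded is 0.75 at price 46.
CS goes from (1/2)(2.8889)(14.4444) = 20.8642 to 15.8438 (computed as (69 - 46)(0.75) - (1/2)(5)(0.75)^2), a change of -5.0204.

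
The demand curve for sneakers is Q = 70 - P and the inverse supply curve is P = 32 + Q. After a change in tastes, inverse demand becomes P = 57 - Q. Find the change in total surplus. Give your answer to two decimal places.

-204.75

Rewriting demand in inverse form: P = 70 - Q.
Initial equilibrium: Q_0 = 19, P_0 = 51; CS_0 = (1/2)(19)(19) = 180.5, PS_0 = (1/2)(19)(19) = 180.5.
New equilibrium: 57 - Q = 32 + Q gives Q_1 = 12.5, P_1 = 44.5; CS_1 = 78.125, PS_1 = 78.125.
Change in total surplus = (78.125 + 78.125) - (180.5 + 180.5) = -204.75.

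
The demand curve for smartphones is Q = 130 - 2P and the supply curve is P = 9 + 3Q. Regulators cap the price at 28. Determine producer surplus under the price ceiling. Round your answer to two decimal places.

60.17

Rewriting demand in inverse form: P = 65 - 0.5Q.
Without the control, 65 - 0.5Q = 9 + 3Q so Q* = 16 and P* = 57.
At the ceiling price 28, quantity supplied is (28 - 9)/3 = 6.3333; supply is the short side, so Q = 6.3333 trades at P = 28.
PS is the triangle above supply below 28: (1/2)(6.3333)(28 - 9) = 60.1667.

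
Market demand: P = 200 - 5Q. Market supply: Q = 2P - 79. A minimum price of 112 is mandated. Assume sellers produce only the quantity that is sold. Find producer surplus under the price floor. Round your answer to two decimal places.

Rewriting supply in inverse form: P = 39.5 + 0.5Q.
Free-market equilibrium: 200 - 5Q = 39.5 + 0.5Q gives Q* = 29.1818, P* = 54.0909.
At the floor price 112, quantity demanded is (200 - 112)/5 = 17.6; demand is the short side, so Q = 17.6 trades at P = 112.
The supply price at Q = 17.6 is 48.3. PS is the trapezoid between 112 and supply over [0, 17.6]: (1/2)[(112 - 39.5) + (112 - 48.3)](17.6) = 1198.56.

1198.56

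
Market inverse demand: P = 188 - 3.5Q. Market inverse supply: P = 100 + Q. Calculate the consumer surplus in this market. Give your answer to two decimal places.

669.23

Setting demand equal to supply, 88 = 4.5Q, so Q* = 19.5556 and P* = 119.5556.
The demand choke price is 188, so CS = (1/2)(Q*)(188 - P*) = (1/2)(19.5556)(68.4444) = 669.2346.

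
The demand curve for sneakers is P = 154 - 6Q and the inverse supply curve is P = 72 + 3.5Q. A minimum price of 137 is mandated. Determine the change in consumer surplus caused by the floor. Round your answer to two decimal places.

-199.43

Without the control, 154 - 6Q = 72 + 3.5Q so Q* = 8.6316 and P* = 102.2105.
At the floor price 137, quantity demanded is (154 - 137)/6 = 2.8333; demand is the short side, so Q = 2.8333 trades at P = 137.
CS goes from (1/2)(8.6316)(51.7895) = 223.5125 to 24.0833 (computed as (154 - 137)(2.8333) - (1/2)(6)(2.8333)^2), a change of -199.4291.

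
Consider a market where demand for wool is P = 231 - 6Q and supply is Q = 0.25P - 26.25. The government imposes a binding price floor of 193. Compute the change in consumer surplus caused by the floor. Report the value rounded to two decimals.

Rewriting supply in inverse form: P = 105 + 4Q.
Without the control, 231 - 6Q = 105 + 4Q so Q* = 12.6 and P* = 155.4.
At P = 193, buyers demand (231 - 193)/6 = 6.3333 while sellers would supply more, so the quantity traded is 6.3333 at price 193.
CS goes from (1/2)(12.6)(75.6) = 476.28 to 120.3333 (computed as (231 - 193)(6.3333) - (1/2)(6)(6.3333)^2), a change of -355.9467.

-355.95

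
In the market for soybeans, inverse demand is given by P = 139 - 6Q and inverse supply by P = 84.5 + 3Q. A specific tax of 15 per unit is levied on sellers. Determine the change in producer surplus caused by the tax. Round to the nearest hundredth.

-26.11

Without the tax, 139 - 6Q = 84.5 + 3Q so Q* = 6.0556 and P* = 102.6667.
A tax on sellers shifts supply up by 15: 139 - 6Q = 84.5 + 3Q + 15, so Q_t = 4.3889. Buyers pay P_b = 112.6667; sellers receive P_s = P_b - 15 = 97.6667.
PS falls from (1/2)(6.0556)(18.1667) = 55.0046 to (1/2)(4.3889)(13.1667) = 28.8935, a change of -26.1111.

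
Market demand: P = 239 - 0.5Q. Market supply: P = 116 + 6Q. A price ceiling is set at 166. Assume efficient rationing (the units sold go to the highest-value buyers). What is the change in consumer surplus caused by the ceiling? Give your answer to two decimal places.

Without the control, 239 - 0.5Q = 116 + 6Q so Q* = 18.9231 and P* = 229.5385.
At the ceiling price 166, quantity supplied is (166 - 116)/6 = 8.3333; supply is the short side, so Q = 8.3333 trades at P = 166.
CS goes from (1/2)(18.9231)(9.4615) = 89.5207 to 590.9722 (computed as (239 - 166)(8.3333) - (1/2)(0.5)(8.3333)^2), a change of 501.4515.

501.45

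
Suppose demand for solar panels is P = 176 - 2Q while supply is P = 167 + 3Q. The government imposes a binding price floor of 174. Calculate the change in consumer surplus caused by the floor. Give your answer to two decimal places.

Without the control, 176 - 2Q = 167 + 3Q so Q* = 1.8 and P* = 172.4.
At the floor price 174, quantity demanded is (176 - 174)/2 = 1; demand is the short side, so Q = 1 trades at P = 174.
CS goes from (1/2)(1.8)(3.6) = 3.24 to 1 (computed as (176 - 174)(1) - (1/2)(2)(1)^2), a change of -2.24.

-2.24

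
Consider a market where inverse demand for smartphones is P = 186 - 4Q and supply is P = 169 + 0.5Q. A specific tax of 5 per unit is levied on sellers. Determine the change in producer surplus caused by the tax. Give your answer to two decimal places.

Pre-tax equilibrium: 186 - 4Q = 169 + 0.5Q gives Q* = 3.7778, P* = 170.8889.
A tax on sellers shifts supply up by 5: 186 - 4Q = 169 + 0.5Q + 5, so Q_t = 2.6667. Buyers pay P_b = 175.3333; sellers receive P_s = P_b - 5 = 170.3333.
Producers lose the trapezoid between P_s and P* out to Q_t plus the triangle from Q_t to Q*: change in PS = 1.7778 - 3.5679 = -1.7901.

-1.79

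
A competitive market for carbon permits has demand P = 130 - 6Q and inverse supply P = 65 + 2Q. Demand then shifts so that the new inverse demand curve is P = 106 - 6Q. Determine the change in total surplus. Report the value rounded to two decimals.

Initial equilibrium: Q_0 = 8.125, P_0 = 81.25; CS_0 = (1/2)(8.125)(48.75) = 198.0469, PS_0 = (1/2)(8.125)(16.25) = 66.0156.
New equilibrium: 106 - 6Q = 65 + 2Q gives Q_1 = 5.125, P_1 = 75.25; CS_1 = 78.7969, PS_1 = 26.2656.
Change in total surplus = (78.7969 + 26.2656) - (198.0469 + 66.0156) = -159.

-159.00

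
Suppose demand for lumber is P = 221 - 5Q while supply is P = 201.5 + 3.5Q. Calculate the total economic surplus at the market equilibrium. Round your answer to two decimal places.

22.37

Set 221 - 5Q = 201.5 + 3.5Q, which gives 19.5 = 8.5Q, so Q* = 2.2941 and P* = 221 - 5(2.2941) = 209.5294.
CS = (1/2)(2.2941)(11.4706) = 13.1574 and PS = (1/2)(2.2941)(8.0294) = 9.2102, so total surplus = 22.3676.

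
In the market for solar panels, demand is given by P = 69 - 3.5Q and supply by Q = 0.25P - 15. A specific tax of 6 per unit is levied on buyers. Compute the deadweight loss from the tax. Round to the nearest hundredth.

2.40

Rewriting supply in inverse form: P = 60 + 4Q.
Pre-tax equilibrium: 69 - 3.5Q = 60 + 4Q gives Q* = 1.2, P* = 64.8.
A tax on buyers shifts demand down by 6: (69 - 6) - 3.5Q = 60 + 4Q, so Q_t = 0.4. Buyers pay P_b = 67.6; sellers receive P_s = P_b - 6 = 61.6.
The welfare triangle lost has base Q* - Q_t = 0.8 and height t = 6, so DWL = (1/2)(0.8)(6) = 2.4.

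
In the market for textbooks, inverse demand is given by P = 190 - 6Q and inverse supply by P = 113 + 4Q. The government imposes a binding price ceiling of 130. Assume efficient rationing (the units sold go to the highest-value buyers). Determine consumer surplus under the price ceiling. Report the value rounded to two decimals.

Free-market equilibrium: 190 - 6Q = 113 + 4Q gives Q* = 7.7, P* = 143.8.
At the ceiling price 130, quantity supplied is (130 - 113)/4 = 4.25; supply is the short side, so Q = 4.25 trades at P = 130.
The demand price at Q = 4.25 is 164.5. CS is the trapezoid between demand and 130 over [0, 4.25]: (1/2)[(190 - 130) + (164.5 - 130)](4.25) = 200.8125.

200.81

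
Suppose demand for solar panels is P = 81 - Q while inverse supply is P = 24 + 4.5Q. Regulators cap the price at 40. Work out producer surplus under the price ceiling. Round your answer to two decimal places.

28.44

Without the control, 81 - Q = 24 + 4.5Q so Q* = 10.3636 and P* = 70.6364.
At the ceiling price 40, quantity supplied is (40 - 24)/4.5 = 3.5556; supply is the short side, so Q = 3.5556 trades at P = 40.
PS is the triangle above supply below 40: (1/2)(3.5556)(40 - 24) = 28.4444.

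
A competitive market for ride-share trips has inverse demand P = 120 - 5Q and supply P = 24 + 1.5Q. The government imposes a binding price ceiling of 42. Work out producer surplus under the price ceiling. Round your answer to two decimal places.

108.00

Free-market equilibrium: 120 - 5Q = 24 + 1.5Q gives Q* = 14.7692, P* = 46.1538.
At P = 42, sellers supply (42 - 24)/1.5 = 12 while buyers want more, so the quantity traded is 12 at price 42.
PS is the triangle above supply below 42: (1/2)(12)(42 - 24) = 108.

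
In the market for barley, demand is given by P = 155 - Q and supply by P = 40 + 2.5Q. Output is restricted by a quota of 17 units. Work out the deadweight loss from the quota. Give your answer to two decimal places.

Unrestricted equilibrium: Q* = (155 - 40)/(1 + 2.5) = 32.8571.
At Q = 17 the demand price is 155 - (17) = 138 and the supply price is 40 + 2.5(17) = 82.5.
Deadweight loss is the triangle between the curves from 17 to 32.8571: (1/2)(138 - 82.5)(32.8571 - 17) = 440.0357.

440.04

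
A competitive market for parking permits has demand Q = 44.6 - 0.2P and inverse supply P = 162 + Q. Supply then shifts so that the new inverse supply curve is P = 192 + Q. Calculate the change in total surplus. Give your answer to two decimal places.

-230.00

Rewriting demand in inverse form: P = 223 - 5Q.
Initial equilibrium: Q_0 = 10.1667, P_0 = 172.1667; CS_0 = (1/2)(10.1667)(50.8333) = 258.4028, PS_0 = (1/2)(10.1667)(10.1667) = 51.6806.
New equilibrium: 223 - 5Q = 192 + Q gives Q_1 = 5.1667, P_1 = 197.1667; CS_1 = 66.7361, PS_1 = 13.3472.
Change in total surplus = (66.7361 + 13.3472) - (258.4028 + 51.6806) = -230.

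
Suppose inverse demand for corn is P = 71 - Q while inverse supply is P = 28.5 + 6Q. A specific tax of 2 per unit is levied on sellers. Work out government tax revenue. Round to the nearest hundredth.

11.57

Pre-tax equilibrium: 71 - Q = 28.5 + 6Q gives Q* = 6.0714, P* = 64.9286.
With the tax, sellers need 2 more per unit: 71 - Q = 28.5 + 6Q + 2, so Q_t = 5.7857. Buyers pay P_b = 65.2143; sellers receive P_s = P_b - 2 = 63.2143.
Revenue is the tax times quantity traded: 2 x 5.7857 = 11.5714.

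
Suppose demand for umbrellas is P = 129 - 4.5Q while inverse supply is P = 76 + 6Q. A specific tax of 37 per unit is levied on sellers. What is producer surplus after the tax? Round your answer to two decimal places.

Without the tax, 129 - 4.5Q = 76 + 6Q so Q* = 5.0476 and P* = 106.2857.
A tax on sellers shifts supply up by 37: 129 - 4.5Q = 76 + 6Q + 37, so Q_t = 1.5238. Buyers pay P_b = 122.1429; sellers receive P_s = P_b - 37 = 85.1429.
Producer surplus is the triangle above supply below P_s: (1/2)(1.5238)(85.1429 - 76) = 6.966.

6.97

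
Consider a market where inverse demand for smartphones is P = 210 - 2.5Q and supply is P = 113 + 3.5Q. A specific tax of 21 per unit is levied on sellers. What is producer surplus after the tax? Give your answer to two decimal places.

280.78

Pre-tax equilibrium: 210 - 2.5Q = 113 + 3.5Q gives Q* = 16.1667, P* = 169.5833.
A tax on sellers shifts supply up by 21: 210 - 2.5Q = 113 + 3.5Q + 21, so Q_t = 12.6667. Buyers pay P_b = 178.3333; sellers receive P_s = P_b - 21 = 157.3333.
Producer surplus is the triangle above supply below P_s: (1/2)(12.6667)(157.3333 - 113) = 280.7778.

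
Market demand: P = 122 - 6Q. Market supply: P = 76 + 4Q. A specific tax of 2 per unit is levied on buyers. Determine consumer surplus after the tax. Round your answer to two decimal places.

58.08

Pre-tax equilibrium: 122 - 6Q = 76 + 4Q gives Q* = 4.6, P* = 94.4.
With the tax, buyers' net willingness to pay falls by 2: (122 - 2) - 6Q = 76 + 4Q, so Q_t = 4.4. Buyers pay P_b = 95.6; sellers receive P_s = P_b - 2 = 93.6.
CS = (1/2)(Q_t)(122 - P_b) = (1/2)(4.4)(26.4) = 58.08.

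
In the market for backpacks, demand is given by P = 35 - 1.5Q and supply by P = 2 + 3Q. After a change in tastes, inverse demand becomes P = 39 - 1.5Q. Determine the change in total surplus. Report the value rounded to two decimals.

Initial equilibrium: Q_0 = 7.3333, P_0 = 24; CS_0 = (1/2)(7.3333)(11) = 40.3333, PS_0 = (1/2)(7.3333)(22) = 80.6667.
New equilibrium: 39 - 1.5Q = 2 + 3Q gives Q_1 = 8.2222, P_1 = 26.6667; CS_1 = 50.7037, PS_1 = 101.4074.
Change in total surplus = (50.7037 + 101.4074) - (40.3333 + 80.6667) = 31.1111.

31.11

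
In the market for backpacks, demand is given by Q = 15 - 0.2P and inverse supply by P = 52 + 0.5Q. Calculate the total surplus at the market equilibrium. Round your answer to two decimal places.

48.09

Rewriting demand in inverse form: P = 75 - 5Q.
Equilibrium: 75 - 5Q = 52 + 0.5Q, so Q* = 4.1818 and P* = 54.0909.
CS = (1/2)(4.1818)(20.9091) = 43.719 and PS = (1/2)(4.1818)(2.0909) = 4.3719, so total surplus = 48.0909.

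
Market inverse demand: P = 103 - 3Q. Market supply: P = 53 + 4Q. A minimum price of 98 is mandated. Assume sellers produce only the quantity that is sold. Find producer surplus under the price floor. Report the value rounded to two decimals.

69.44

Without the control, 103 - 3Q = 53 + 4Q so Q* = 7.1429 and P* = 81.5714.
At the floor price 98, quantity demanded is (103 - 98)/3 = 1.6667; demand is the short side, so Q = 1.6667 trades at P = 98.
The supply price at Q = 1.6667 is 59.6667. PS is the trapezoid between 98 and supply over [0, 1.6667]: (1/2)[(98 - 53) + (98 - 59.6667)](1.6667) = 69.4444.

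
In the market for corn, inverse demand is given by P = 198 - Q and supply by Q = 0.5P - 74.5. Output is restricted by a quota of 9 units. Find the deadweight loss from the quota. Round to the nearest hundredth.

Rewriting supply in inverse form: P = 149 + 2Q.
Unrestricted equilibrium: Q* = (198 - 149)/(1 + 2) = 16.3333.
At Q = 9 the demand price is 198 - (9) = 189 and the supply price is 149 + 2(9) = 167.
DWL = (1/2)(gap between curves at 9) x (Q* - 9) = (1/2)(22)(7.3333) = 80.6667.

80.67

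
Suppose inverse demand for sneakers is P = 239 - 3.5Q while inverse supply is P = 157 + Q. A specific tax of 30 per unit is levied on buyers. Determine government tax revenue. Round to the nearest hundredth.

346.67

Without the tax, 239 - 3.5Q = 157 + Q so Q* = 18.2222 and P* = 175.2222.
With the tax, buyers' net willingness to pay falls by 30: (239 - 30) - 3.5Q = 157 + Q, so Q_t = 11.5556. Buyers pay P_b = 198.5556; sellers receive P_s = P_b - 30 = 168.5556.
Revenue is the tax times quantity traded: 30 x 11.5556 = 346.6667.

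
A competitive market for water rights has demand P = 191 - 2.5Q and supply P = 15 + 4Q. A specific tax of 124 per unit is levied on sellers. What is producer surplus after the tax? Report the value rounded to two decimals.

Without the tax, 191 - 2.5Q = 15 + 4Q so Q* = 27.0769 and P* = 123.3077.
A tax on sellers shifts supply up by 124: 191 - 2.5Q = 15 + 4Q + 124, so Q_t = 8. Buyers pay P_b = 171; sellers receive P_s = P_b - 124 = 47.
Producer surplus is the triangle above supply below P_s: (1/2)(8)(47 - 15) = 128.

128.00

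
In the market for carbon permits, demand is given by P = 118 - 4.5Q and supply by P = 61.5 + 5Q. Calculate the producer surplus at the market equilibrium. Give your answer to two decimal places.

88.43

Equilibrium: 118 - 4.5Q = 61.5 + 5Q, so Q* = 5.9474 and P* = 91.2368.
Producer surplus is the triangle above supply below P*: (1/2)(5.9474)(91.2368 - 61.5) = (1/2)(5.9474)(29.7368) = 88.428.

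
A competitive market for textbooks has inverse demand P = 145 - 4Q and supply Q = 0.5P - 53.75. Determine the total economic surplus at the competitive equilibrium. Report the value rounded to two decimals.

117.19

Rewriting supply in inverse form: P = 107.5 + 2Q.
Setting demand equal to supply, 37.5 = 6Q, so Q* = 6.25 and P* = 120.
Total surplus is the full triangle between the curves from 0 to Q*: (1/2)(6.25)(145 - 107.5) = 117.1875.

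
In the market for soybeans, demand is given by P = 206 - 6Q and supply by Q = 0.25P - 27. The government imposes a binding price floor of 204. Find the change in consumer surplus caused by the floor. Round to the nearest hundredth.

-287.79

Rewriting supply in inverse form: P = 108 + 4Q.
Free-market equilibrium: 206 - 6Q = 108 + 4Q gives Q* = 9.8, P* = 147.2.
At P = 204, buyers demand (206 - 204)/6 = 0.3333 while sellers would supply more, so the quantity traded is 0.3333 at price 204.
CS goes from (1/2)(9.8)(58.8) = 288.12 to 0.3333 (computed as (206 - 204)(0.3333) - (1/2)(6)(0.3333)^2), a change of -287.7867.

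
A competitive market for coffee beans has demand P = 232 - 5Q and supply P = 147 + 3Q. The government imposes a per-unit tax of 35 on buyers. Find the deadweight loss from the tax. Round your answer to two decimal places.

76.56

Pre-tax equilibrium: 232 - 5Q = 147 + 3Q gives Q* = 10.625, P* = 178.875.
A tax on buyers shifts demand down by 35: (232 - 35) - 5Q = 147 + 3Q, so Q_t = 6.25. Buyers pay P_b = 200.75; sellers receive P_s = P_b - 35 = 165.75.
Deadweight loss is the triangle between the curves from Q_t to Q*: (1/2)(10.625 - 6.25)(35) = 76.5625.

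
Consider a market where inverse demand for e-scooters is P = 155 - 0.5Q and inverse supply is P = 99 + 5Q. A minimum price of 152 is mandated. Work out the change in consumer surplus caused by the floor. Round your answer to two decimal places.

-16.92

Free-market equilibrium: 155 - 0.5Q = 99 + 5Q gives Q* = 10.1818, P* = 149.9091.
At the floor price 152, quantity demanded is (155 - 152)/0.5 = 6; demand is the short side, so Q = 6 trades at P = 152.
CS goes from (1/2)(10.1818)(5.0909) = 25.9174 to 9 (computed as (155 - 152)(6) - (1/2)(0.5)(6)^2), a change of -16.9174.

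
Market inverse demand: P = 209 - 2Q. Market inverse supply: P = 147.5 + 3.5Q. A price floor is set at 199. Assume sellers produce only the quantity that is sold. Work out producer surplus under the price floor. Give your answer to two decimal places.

Without the control, 209 - 2Q = 147.5 + 3.5Q so Q* = 11.1818 and P* = 186.6364.
At P = 199, buyers demand (209 - 199)/2 = 5 while sellers would supply more, so the quantity traded is 5 at price 199.
The supply price at Q = 5 is 165. PS is the trapezoid between 199 and supply over [0, 5]: (1/2)[(199 - 147.5) + (199 - 165)](5) = 213.75.

213.75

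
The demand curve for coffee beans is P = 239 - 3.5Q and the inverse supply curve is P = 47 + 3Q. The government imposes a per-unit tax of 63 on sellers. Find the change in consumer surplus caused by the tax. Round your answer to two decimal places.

-837.64

Pre-tax equilibrium: 239 - 3.5Q = 47 + 3Q gives Q* = 29.5385, P* = 135.6154.
A tax on sellers shifts supply up by 63: 239 - 3.5Q = 47 + 3Q + 63, so Q_t = 19.8462. Buyers pay P_b = 169.5385; sellers receive P_s = P_b - 63 = 106.5385.
Consumers lose the trapezoid between P* and P_b out to Q_t plus the triangle from Q_t to Q*: change in CS = 689.2722 - 1526.9112 = -837.6391.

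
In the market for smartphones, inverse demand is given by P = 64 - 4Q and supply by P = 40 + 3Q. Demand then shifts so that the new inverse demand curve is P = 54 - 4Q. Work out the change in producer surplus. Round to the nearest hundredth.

Initial equilibrium: Q_0 = 3.4286, P_0 = 50.2857; CS_0 = (1/2)(3.4286)(13.7143) = 23.5102, PS_0 = (1/2)(3.4286)(10.2857) = 17.6327.
New equilibrium: 54 - 4Q = 40 + 3Q gives Q_1 = 2, P_1 = 46; CS_1 = 8, PS_1 = 6.
Change in producer surplus = 6 - 17.6327 = -11.6327.

-11.63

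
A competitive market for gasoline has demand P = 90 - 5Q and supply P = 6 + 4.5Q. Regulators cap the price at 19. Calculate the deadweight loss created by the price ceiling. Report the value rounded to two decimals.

168.34

Free-market equilibrium: 90 - 5Q = 6 + 4.5Q gives Q* = 8.8421, P* = 45.7895.
At the ceiling price 19, quantity supplied is (19 - 6)/4.5 = 2.8889; supply is the short side, so Q = 2.8889 trades at P = 19.
The lost-trades triangle has base Q* - 2.8889 = 5.9532 and height equal to the gap between the curves at Q = 2.8889, which is 75.5556 - 19 = 56.5556. DWL = (1/2)(5.9532)(56.5556) = 168.3437.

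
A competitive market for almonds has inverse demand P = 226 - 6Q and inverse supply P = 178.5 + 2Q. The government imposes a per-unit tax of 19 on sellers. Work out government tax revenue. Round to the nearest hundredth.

67.69

Pre-tax equilibrium: 226 - 6Q = 178.5 + 2Q gives Q* = 5.9375, P* = 190.375.
A tax on sellers shifts supply up by 19: 226 - 6Q = 178.5 + 2Q + 19, so Q_t = 3.5625. Buyers pay P_b = 204.625; sellers receive P_s = P_b - 19 = 185.625.
Tax revenue = t x Q_t = 19 x 3.5625 = 67.6875.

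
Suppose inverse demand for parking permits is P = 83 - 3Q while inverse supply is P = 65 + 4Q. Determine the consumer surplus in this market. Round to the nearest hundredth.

Set 83 - 3Q = 65 + 4Q, which gives 18 = 7Q, so Q* = 2.5714 and P* = 83 - 3(2.5714) = 75.2857.
Consumer surplus is the triangle under demand above P*: (1/2)(2.5714)(83 - 75.2857) = (1/2)(2.5714)(7.7143) = 9.9184.

9.92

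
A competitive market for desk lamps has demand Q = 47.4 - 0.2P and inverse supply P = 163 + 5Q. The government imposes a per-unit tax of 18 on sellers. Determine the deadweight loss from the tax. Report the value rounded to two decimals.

Rewriting demand in inverse form: P = 237 - 5Q.
Pre-tax equilibrium: 237 - 5Q = 163 + 5Q gives Q* = 7.4, P* = 200.
With the tax, sellers need 18 more per unit: 237 - 5Q = 163 + 5Q + 18, so Q_t = 5.6. Buyers pay P_b = 209; sellers receive P_s = P_b - 18 = 191.
The welfare triangle lost has base Q* - Q_t = 1.8 and height t = 18, so DWL = (1/2)(1.8)(18) = 16.2.

16.20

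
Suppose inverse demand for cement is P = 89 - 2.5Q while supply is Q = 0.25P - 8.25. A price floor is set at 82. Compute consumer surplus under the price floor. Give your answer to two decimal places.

9.80

Rewriting supply in inverse form: P = 33 + 4Q.
Without the control, 89 - 2.5Q = 33 + 4Q so Q* = 8.6154 and P* = 67.4615.
At the floor price 82, quantity demanded is (89 - 82)/2.5 = 2.8; demand is the short side, so Q = 2.8 trades at P = 82.
CS is the triangle under demand above 82: (1/2)(2.8)(89 - 82) = 9.8.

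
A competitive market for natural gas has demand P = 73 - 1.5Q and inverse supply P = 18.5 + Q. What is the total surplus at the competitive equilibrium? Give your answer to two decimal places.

Setting demand equal to supply, 54.5 = 2.5Q, so Q* = 21.8 and P* = 40.3.
Total surplus is the full triangle between the curves from 0 to Q*: (1/2)(21.8)(73 - 18.5) = 594.05.

594.05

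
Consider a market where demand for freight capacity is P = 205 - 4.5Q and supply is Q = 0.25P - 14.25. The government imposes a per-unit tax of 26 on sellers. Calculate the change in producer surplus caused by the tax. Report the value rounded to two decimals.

Rewriting supply in inverse form: P = 57 + 4Q.
Without the tax, 205 - 4.5Q = 57 + 4Q so Q* = 17.4118 and P* = 126.6471.
With the tax, sellers need 26 more per unit: 205 - 4.5Q = 57 + 4Q + 26, so Q_t = 14.3529. Buyers pay P_b = 140.4118; sellers receive P_s = P_b - 26 = 114.4118.
PS falls from (1/2)(17.4118)(69.6471) = 606.3391 to (1/2)(14.3529)(57.4118) = 412.0138, a change of -194.3253.

-194.33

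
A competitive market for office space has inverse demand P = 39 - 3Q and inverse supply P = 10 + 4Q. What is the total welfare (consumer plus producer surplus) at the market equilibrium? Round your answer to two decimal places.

60.07

Set 39 - 3Q = 10 + 4Q, which gives 29 = 7Q, so Q* = 4.1429 and P* = 39 - 3(4.1429) = 26.5714.
CS = (1/2)(4.1429)(12.4286) = 25.7449 and PS = (1/2)(4.1429)(16.5714) = 34.3265, so total surplus = 60.0714.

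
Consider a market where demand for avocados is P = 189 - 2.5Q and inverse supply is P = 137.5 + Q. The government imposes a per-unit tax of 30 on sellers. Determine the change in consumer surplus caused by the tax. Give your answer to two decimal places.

-223.47

Without the tax, 189 - 2.5Q = 137.5 + Q so Q* = 14.7143 and P* = 152.2143.
A tax on sellers shifts supply up by 30: 189 - 2.5Q = 137.5 + Q + 30, so Q_t = 6.1429. Buyers pay P_b = 173.6429; sellers receive P_s = P_b - 30 = 143.6429.
CS falls from (1/2)(14.7143)(36.7857) = 270.6378 to (1/2)(6.1429)(15.3571) = 47.1684, a change of -223.4694.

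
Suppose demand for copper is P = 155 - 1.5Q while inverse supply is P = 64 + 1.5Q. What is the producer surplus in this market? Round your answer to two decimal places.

Set 155 - 1.5Q = 64 + 1.5Q, which gives 91 = 3Q, so Q* = 30.3333 and P* = 155 - 1.5(30.3333) = 109.5.
PS is the area between P* and the supply curve from 0 to Q*: (1/2)(30.3333)(45.5) = 690.0833.

690.08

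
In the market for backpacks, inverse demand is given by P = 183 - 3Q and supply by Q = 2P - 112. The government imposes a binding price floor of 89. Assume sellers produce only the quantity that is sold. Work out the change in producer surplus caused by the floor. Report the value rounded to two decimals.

Rewriting supply in inverse form: P = 56 + 0.5Q.
Free-market equilibrium: 183 - 3Q = 56 + 0.5Q gives Q* = 36.2857, P* = 74.1429.
At P = 89, buyers demand (183 - 89)/3 = 31.3333 while sellers would supply more, so the quantity traded is 31.3333 at price 89.
PS goes from (1/2)(36.2857)(18.1429) = 329.1633 to 788.5556 (computed as (89 - 56)(31.3333) - (1/2)(0.5)(31.3333)^2), a change of 459.3923.

459.39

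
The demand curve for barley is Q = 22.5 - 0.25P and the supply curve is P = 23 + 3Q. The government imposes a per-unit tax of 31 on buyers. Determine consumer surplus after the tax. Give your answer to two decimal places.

Rewriting demand in inverse form: P = 90 - 4Q.
Pre-tax equilibrium: 90 - 4Q = 23 + 3Q gives Q* = 9.5714, P* = 51.7143.
A tax on buyers shifts demand down by 31: (90 - 31) - 4Q = 23 + 3Q, so Q_t = 5.1429. Buyers pay P_b = 69.4286; sellers receive P_s = P_b - 31 = 38.4286.
Consumer surplus is the triangle under demand above P_b: (1/2)(5.1429)(90 - 69.4286) = 52.898.

52.90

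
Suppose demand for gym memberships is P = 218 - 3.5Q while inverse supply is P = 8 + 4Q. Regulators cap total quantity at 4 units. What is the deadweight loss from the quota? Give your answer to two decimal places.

Without the quota, 218 - 3.5Q = 8 + 4Q gives Q* = 28.
At Q = 4 the demand price is 218 - 3.5(4) = 204 and the supply price is 8 + 4(4) = 24.
Deadweight loss is the triangle between the curves from 4 to 28: (1/2)(204 - 24)(28 - 4) = 2160.

2160.00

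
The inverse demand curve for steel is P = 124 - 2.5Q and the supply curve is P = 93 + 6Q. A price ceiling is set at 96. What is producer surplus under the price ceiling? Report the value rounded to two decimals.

0.75

Free-market equilibrium: 124 - 2.5Q = 93 + 6Q gives Q* = 3.6471, P* = 114.8824.
At P = 96, sellers supply (96 - 93)/6 = 0.5 while buyers want more, so the quantity traded is 0.5 at price 96.
PS is the triangle above supply below 96: (1/2)(0.5)(96 - 93) = 0.75.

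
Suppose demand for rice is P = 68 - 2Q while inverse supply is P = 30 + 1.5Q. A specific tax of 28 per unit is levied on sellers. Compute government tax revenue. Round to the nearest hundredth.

80.00

Without the tax, 68 - 2Q = 30 + 1.5Q so Q* = 10.8571 and P* = 46.2857.
A tax on sellers shifts supply up by 28: 68 - 2Q = 30 + 1.5Q + 28, so Q_t = 2.8571. Buyers pay P_b = 62.2857; sellers receive P_s = P_b - 28 = 34.2857.
Revenue is the tax times quantity traded: 28 x 2.8571 = 80.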